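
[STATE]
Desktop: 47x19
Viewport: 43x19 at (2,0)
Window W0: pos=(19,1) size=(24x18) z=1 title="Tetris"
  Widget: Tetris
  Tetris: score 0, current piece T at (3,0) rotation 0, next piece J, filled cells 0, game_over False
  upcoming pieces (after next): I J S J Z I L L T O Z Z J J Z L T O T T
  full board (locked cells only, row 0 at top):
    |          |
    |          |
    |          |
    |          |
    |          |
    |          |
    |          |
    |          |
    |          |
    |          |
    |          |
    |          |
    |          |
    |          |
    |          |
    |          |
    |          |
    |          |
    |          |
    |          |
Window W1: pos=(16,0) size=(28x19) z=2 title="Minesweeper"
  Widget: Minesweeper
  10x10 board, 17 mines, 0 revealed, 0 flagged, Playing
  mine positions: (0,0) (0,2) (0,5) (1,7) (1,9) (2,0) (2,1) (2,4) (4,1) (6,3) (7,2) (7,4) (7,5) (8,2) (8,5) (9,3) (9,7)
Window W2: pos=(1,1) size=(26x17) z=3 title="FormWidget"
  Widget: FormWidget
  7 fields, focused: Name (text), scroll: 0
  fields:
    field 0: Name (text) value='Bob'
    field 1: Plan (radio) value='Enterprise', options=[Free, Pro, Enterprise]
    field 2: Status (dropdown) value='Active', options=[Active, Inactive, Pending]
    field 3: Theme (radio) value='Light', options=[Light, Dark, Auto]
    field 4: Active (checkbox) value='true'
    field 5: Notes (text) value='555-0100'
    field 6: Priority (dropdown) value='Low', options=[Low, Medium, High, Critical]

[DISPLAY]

              ┏━━━━━━━━━━━━━━━━━━━━━━━━━━┓ 
━━━━━━━━━━━━━━━━━━━━━━━━┓er              ┃ 
 FormWidget             ┃────────────────┨ 
────────────────────────┨                ┃ 
> Name:       [Bob     ]┃                ┃ 
  Plan:       ( ) Free  ┃                ┃ 
  Status:     [Active ▼]┃                ┃ 
  Theme:      (●) Light ┃                ┃ 
  Active:     [x]       ┃                ┃ 
  Notes:      [555-0100]┃                ┃ 
  Priority:   [Low    ▼]┃                ┃ 
                        ┃                ┃ 
                        ┃                ┃ 
                        ┃                ┃ 
                        ┃                ┃ 
                        ┃                ┃ 
                        ┃                ┃ 
━━━━━━━━━━━━━━━━━━━━━━━━┛                ┃ 
              ┗━━━━━━━━━━━━━━━━━━━━━━━━━━┛ 


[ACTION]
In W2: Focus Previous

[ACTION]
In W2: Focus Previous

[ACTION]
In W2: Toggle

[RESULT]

              ┏━━━━━━━━━━━━━━━━━━━━━━━━━━┓ 
━━━━━━━━━━━━━━━━━━━━━━━━┓er              ┃ 
 FormWidget             ┃────────────────┨ 
────────────────────────┨                ┃ 
  Name:       [Bob     ]┃                ┃ 
  Plan:       ( ) Free  ┃                ┃ 
  Status:     [Active ▼]┃                ┃ 
  Theme:      (●) Light ┃                ┃ 
  Active:     [x]       ┃                ┃ 
> Notes:      [555-0100]┃                ┃ 
  Priority:   [Low    ▼]┃                ┃ 
                        ┃                ┃ 
                        ┃                ┃ 
                        ┃                ┃ 
                        ┃                ┃ 
                        ┃                ┃ 
                        ┃                ┃ 
━━━━━━━━━━━━━━━━━━━━━━━━┛                ┃ 
              ┗━━━━━━━━━━━━━━━━━━━━━━━━━━┛ 


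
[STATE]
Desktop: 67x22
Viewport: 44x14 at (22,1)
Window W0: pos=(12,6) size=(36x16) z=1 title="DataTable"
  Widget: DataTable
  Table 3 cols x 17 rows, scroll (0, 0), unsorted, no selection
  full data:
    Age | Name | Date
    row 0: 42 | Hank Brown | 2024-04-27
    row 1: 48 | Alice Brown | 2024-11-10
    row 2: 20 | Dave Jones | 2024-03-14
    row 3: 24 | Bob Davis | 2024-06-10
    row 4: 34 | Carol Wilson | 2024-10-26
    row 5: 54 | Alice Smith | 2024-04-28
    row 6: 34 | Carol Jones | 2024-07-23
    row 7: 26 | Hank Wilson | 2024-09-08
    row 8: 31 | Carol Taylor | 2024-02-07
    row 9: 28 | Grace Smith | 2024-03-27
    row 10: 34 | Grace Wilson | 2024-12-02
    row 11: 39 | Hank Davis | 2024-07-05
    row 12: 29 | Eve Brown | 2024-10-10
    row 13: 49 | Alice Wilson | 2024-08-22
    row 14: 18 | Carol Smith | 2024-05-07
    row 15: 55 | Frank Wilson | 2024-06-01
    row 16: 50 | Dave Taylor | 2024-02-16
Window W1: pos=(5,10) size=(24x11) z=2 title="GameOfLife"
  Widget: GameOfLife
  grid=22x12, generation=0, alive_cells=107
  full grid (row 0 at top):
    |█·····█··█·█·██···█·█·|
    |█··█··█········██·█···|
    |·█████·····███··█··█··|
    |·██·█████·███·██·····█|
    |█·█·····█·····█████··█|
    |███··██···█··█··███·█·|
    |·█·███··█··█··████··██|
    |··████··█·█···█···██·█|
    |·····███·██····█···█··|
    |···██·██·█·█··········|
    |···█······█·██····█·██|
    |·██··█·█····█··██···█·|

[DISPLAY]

                                            
                                            
                                            
                                            
                                            
━━━━━━━━━━━━━━━━━━━━━━━━━┓                  
e                        ┃                  
─────────────────────────┨                  
       │Date             ┃                  
━━━━━━┓┼──────────       ┃                  
      ┃│2024-04-27       ┃                  
──────┨│2024-11-10       ┃                  
      ┃│2024-03-14       ┃                  
·····█┃│2024-06-10       ┃                  


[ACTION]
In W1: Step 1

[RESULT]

                                            
                                            
                                            
                                            
                                            
━━━━━━━━━━━━━━━━━━━━━━━━━┓                  
e                        ┃                  
─────────────────────────┨                  
       │Date             ┃                  
━━━━━━┓┼──────────       ┃                  
      ┃│2024-04-27       ┃                  
──────┨│2024-11-10       ┃                  
      ┃│2024-03-14       ┃                  
··█·█·┃│2024-06-10       ┃                  


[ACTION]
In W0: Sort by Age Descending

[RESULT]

                                            
                                            
                                            
                                            
                                            
━━━━━━━━━━━━━━━━━━━━━━━━━┓                  
e                        ┃                  
─────────────────────────┨                  
       │Date             ┃                  
━━━━━━┓┼──────────       ┃                  
      ┃│2024-06-01       ┃                  
──────┨│2024-04-28       ┃                  
      ┃│2024-02-16       ┃                  
··█·█·┃│2024-08-22       ┃                  


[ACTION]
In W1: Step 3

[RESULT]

                                            
                                            
                                            
                                            
                                            
━━━━━━━━━━━━━━━━━━━━━━━━━┓                  
e                        ┃                  
─────────────────────────┨                  
       │Date             ┃                  
━━━━━━┓┼──────────       ┃                  
      ┃│2024-06-01       ┃                  
──────┨│2024-04-28       ┃                  
      ┃│2024-02-16       ┃                  
··█···┃│2024-08-22       ┃                  


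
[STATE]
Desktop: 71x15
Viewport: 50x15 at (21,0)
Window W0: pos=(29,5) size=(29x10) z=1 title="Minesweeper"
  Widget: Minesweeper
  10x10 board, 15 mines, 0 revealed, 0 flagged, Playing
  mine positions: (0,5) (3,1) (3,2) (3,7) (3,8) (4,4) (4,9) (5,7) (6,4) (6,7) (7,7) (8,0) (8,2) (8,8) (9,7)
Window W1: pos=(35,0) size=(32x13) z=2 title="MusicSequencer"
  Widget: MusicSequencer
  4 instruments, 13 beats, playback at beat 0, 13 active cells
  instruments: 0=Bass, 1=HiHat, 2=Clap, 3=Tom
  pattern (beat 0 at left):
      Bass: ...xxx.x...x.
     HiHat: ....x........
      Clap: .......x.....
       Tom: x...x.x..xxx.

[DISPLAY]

              ┏━━━━━━━━━━━━━━━━━━━━━━━━━━━━━━┓    
              ┃ MusicSequencer               ┃    
              ┠──────────────────────────────┨    
              ┃      ▼123456789012           ┃    
              ┃  Bass···███·█···█·           ┃    
        ┏━━━━━┃ HiHat····█········           ┃    
        ┃ Mine┃  Clap·······█·····           ┃    
        ┠─────┃   Tom█···█·█··███·           ┃    
        ┃■■■■■┃                              ┃    
        ┃■■■■■┃                              ┃    
        ┃■■■■■┃                              ┃    
        ┃■■■■■┃                              ┃    
        ┃■■■■■┗━━━━━━━━━━━━━━━━━━━━━━━━━━━━━━┛    
        ┃■■■■■■■■■■                 ┃             
        ┗━━━━━━━━━━━━━━━━━━━━━━━━━━━┛             


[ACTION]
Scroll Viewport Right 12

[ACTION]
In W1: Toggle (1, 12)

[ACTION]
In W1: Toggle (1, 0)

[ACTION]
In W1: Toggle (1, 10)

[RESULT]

              ┏━━━━━━━━━━━━━━━━━━━━━━━━━━━━━━┓    
              ┃ MusicSequencer               ┃    
              ┠──────────────────────────────┨    
              ┃      ▼123456789012           ┃    
              ┃  Bass···███·█···█·           ┃    
        ┏━━━━━┃ HiHat█···█·····█·█           ┃    
        ┃ Mine┃  Clap·······█·····           ┃    
        ┠─────┃   Tom█···█·█··███·           ┃    
        ┃■■■■■┃                              ┃    
        ┃■■■■■┃                              ┃    
        ┃■■■■■┃                              ┃    
        ┃■■■■■┃                              ┃    
        ┃■■■■■┗━━━━━━━━━━━━━━━━━━━━━━━━━━━━━━┛    
        ┃■■■■■■■■■■                 ┃             
        ┗━━━━━━━━━━━━━━━━━━━━━━━━━━━┛             


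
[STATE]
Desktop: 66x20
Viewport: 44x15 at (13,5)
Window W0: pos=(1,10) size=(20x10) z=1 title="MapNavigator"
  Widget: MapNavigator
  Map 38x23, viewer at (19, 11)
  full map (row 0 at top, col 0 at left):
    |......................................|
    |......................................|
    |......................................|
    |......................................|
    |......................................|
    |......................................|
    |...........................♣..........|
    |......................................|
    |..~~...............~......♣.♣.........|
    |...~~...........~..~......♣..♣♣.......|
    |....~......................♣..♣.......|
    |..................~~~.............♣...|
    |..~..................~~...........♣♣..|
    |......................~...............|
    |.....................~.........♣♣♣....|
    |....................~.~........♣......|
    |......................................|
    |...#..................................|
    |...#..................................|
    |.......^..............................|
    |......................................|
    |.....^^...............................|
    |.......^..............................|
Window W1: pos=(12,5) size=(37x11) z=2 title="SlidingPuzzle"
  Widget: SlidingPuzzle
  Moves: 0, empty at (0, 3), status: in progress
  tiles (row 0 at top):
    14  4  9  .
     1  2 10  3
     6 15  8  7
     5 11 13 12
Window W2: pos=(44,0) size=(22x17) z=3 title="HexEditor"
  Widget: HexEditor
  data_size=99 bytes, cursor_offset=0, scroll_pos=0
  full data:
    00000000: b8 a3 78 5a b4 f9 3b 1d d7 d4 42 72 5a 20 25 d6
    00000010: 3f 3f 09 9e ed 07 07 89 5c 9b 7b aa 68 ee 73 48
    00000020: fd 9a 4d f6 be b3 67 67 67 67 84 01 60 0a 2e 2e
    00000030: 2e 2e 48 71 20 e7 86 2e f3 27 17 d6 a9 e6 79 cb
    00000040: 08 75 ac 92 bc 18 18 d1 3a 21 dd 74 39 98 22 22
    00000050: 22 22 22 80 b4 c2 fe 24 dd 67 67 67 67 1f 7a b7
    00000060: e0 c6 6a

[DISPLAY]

━━━━━━━━━━━━━━━━━━━━━━━━━━━━━━━┃00000020  fd
 SlidingPuzzle                 ┃00000030  2e
───────────────────────────────┃00000040  08
┌────┬────┬────┬────┐          ┃00000050  22
│ 14 │  4 │  9 │    │          ┃00000060  e0
├────┼────┼────┼────┤          ┃            
│  1 │  2 │ 10 │  3 │          ┃            
├────┼────┼────┼────┤          ┃            
│  6 │ 15 │  8 │  7 │          ┃            
├────┼────┼────┼────┤          ┃            
━━━━━━━━━━━━━━━━━━━━━━━━━━━━━━━┃            
.......┃                       ┗━━━━━━━━━━━━
~~.....┃                                    
.~.....┃                                    
━━━━━━━┛                                    


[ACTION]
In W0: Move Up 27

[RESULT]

━━━━━━━━━━━━━━━━━━━━━━━━━━━━━━━┃00000020  fd
 SlidingPuzzle                 ┃00000030  2e
───────────────────────────────┃00000040  08
┌────┬────┬────┬────┐          ┃00000050  22
│ 14 │  4 │  9 │    │          ┃00000060  e0
├────┼────┼────┼────┤          ┃            
│  1 │  2 │ 10 │  3 │          ┃            
├────┼────┼────┼────┤          ┃            
│  6 │ 15 │  8 │  7 │          ┃            
├────┼────┼────┼────┤          ┃            
━━━━━━━━━━━━━━━━━━━━━━━━━━━━━━━┃            
.......┃                       ┗━━━━━━━━━━━━
.......┃                                    
.......┃                                    
━━━━━━━┛                                    


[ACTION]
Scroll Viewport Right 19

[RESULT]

━━━━━━━━━━━━━━━━━━━━━━┃00000020  fd 9a 4d f┃
uzzle                 ┃00000030  2e 2e 48 7┃
──────────────────────┃00000040  08 75 ac 9┃
─┬────┬────┐          ┃00000050  22 22 22 8┃
 │  9 │    │          ┃00000060  e0 c6 6a  ┃
─┼────┼────┤          ┃                    ┃
 │ 10 │  3 │          ┃                    ┃
─┼────┼────┤          ┃                    ┃
 │  8 │  7 │          ┃                    ┃
─┼────┼────┤          ┃                    ┃
━━━━━━━━━━━━━━━━━━━━━━┃                    ┃
                      ┗━━━━━━━━━━━━━━━━━━━━┛
                                            
                                            
                                            


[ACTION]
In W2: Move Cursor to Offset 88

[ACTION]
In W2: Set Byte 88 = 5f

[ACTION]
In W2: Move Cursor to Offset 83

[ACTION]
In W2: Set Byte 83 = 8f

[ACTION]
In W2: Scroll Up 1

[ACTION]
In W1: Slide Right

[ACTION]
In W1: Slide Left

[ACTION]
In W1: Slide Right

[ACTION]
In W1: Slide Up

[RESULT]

━━━━━━━━━━━━━━━━━━━━━━┃00000020  fd 9a 4d f┃
uzzle                 ┃00000030  2e 2e 48 7┃
──────────────────────┃00000040  08 75 ac 9┃
─┬────┬────┐          ┃00000050  22 22 22 8┃
 │ 10 │  9 │          ┃00000060  e0 c6 6a  ┃
─┼────┼────┤          ┃                    ┃
 │    │  3 │          ┃                    ┃
─┼────┼────┤          ┃                    ┃
 │  8 │  7 │          ┃                    ┃
─┼────┼────┤          ┃                    ┃
━━━━━━━━━━━━━━━━━━━━━━┃                    ┃
                      ┗━━━━━━━━━━━━━━━━━━━━┛
                                            
                                            
                                            


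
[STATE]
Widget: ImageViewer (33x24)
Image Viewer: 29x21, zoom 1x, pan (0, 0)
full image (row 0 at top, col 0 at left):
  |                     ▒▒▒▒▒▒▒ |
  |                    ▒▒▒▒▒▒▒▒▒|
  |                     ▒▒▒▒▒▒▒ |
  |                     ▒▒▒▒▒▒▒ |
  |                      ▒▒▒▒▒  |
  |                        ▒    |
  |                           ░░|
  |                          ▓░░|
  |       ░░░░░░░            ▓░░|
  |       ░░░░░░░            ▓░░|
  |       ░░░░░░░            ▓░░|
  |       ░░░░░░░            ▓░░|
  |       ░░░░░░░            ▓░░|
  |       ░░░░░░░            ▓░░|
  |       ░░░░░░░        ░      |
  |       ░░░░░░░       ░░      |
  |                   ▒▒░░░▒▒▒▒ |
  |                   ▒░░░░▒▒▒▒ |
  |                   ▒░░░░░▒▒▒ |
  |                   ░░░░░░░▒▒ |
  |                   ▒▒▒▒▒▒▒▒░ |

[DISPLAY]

                     ▒▒▒▒▒▒▒     
                    ▒▒▒▒▒▒▒▒▒    
                     ▒▒▒▒▒▒▒     
                     ▒▒▒▒▒▒▒     
                      ▒▒▒▒▒      
                        ▒        
                           ░░    
                          ▓░░    
       ░░░░░░░            ▓░░    
       ░░░░░░░            ▓░░    
       ░░░░░░░            ▓░░    
       ░░░░░░░            ▓░░    
       ░░░░░░░            ▓░░    
       ░░░░░░░            ▓░░    
       ░░░░░░░        ░          
       ░░░░░░░       ░░          
                   ▒▒░░░▒▒▒▒     
                   ▒░░░░▒▒▒▒     
                   ▒░░░░░▒▒▒     
                   ░░░░░░░▒▒     
                   ▒▒▒▒▒▒▒▒░     
                                 
                                 
                                 


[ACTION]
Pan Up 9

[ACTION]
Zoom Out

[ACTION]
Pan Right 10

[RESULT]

           ▒▒▒▒▒▒▒               
          ▒▒▒▒▒▒▒▒▒              
           ▒▒▒▒▒▒▒               
           ▒▒▒▒▒▒▒               
            ▒▒▒▒▒                
              ▒                  
                 ░░              
                ▓░░              
░░░░            ▓░░              
░░░░            ▓░░              
░░░░            ▓░░              
░░░░            ▓░░              
░░░░            ▓░░              
░░░░            ▓░░              
░░░░        ░                    
░░░░       ░░                    
         ▒▒░░░▒▒▒▒               
         ▒░░░░▒▒▒▒               
         ▒░░░░░▒▒▒               
         ░░░░░░░▒▒               
         ▒▒▒▒▒▒▒▒░               
                                 
                                 
                                 


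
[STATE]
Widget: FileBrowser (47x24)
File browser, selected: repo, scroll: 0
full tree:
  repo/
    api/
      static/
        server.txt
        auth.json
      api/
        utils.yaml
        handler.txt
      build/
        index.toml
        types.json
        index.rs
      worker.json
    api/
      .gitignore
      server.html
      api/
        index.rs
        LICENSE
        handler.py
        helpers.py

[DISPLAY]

> [-] repo/                                    
    [+] api/                                   
    [+] api/                                   
                                               
                                               
                                               
                                               
                                               
                                               
                                               
                                               
                                               
                                               
                                               
                                               
                                               
                                               
                                               
                                               
                                               
                                               
                                               
                                               
                                               


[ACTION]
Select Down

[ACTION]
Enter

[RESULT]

  [-] repo/                                    
  > [-] api/                                   
      [+] static/                              
      [+] api/                                 
      [+] build/                               
      worker.json                              
    [-] api/                                   
      .gitignore                               
      server.html                              
      [+] api/                                 
                                               
                                               
                                               
                                               
                                               
                                               
                                               
                                               
                                               
                                               
                                               
                                               
                                               
                                               


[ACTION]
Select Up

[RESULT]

> [-] repo/                                    
    [-] api/                                   
      [+] static/                              
      [+] api/                                 
      [+] build/                               
      worker.json                              
    [-] api/                                   
      .gitignore                               
      server.html                              
      [+] api/                                 
                                               
                                               
                                               
                                               
                                               
                                               
                                               
                                               
                                               
                                               
                                               
                                               
                                               
                                               


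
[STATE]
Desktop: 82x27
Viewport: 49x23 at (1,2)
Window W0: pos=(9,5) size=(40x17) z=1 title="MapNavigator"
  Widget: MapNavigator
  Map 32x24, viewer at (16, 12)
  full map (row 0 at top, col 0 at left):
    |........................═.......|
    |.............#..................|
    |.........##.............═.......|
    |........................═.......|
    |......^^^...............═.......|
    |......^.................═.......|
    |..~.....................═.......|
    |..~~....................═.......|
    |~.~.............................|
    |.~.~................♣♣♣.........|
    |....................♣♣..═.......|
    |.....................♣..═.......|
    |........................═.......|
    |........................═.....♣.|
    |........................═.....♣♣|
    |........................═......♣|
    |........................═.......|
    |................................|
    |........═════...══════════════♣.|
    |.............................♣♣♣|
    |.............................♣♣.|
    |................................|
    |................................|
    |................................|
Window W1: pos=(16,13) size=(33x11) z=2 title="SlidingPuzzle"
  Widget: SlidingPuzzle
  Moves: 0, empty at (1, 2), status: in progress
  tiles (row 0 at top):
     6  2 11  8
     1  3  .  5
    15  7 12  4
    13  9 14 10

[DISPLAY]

                                                 
                                                 
                                                 
        ┏━━━━━━━━━━━━━━━━━━━━━━━━━━━━━━━━━━━━━━┓ 
        ┃ MapNavigator                         ┃ 
        ┠──────────────────────────────────────┨ 
        ┃   ..~.....................═.......   ┃ 
        ┃   ..~~....................═.......   ┃ 
        ┃   ~.~.............................   ┃ 
        ┃   .~.~................♣♣♣.........   ┃ 
        ┃   ....................♣♣..═.......   ┃ 
        ┃   ...┏━━━━━━━━━━━━━━━━━━━━━━━━━━━━━━━┓ 
        ┃   ...┃ SlidingPuzzle                 ┃ 
        ┃   ...┠───────────────────────────────┨ 
        ┃   ...┃┌────┬────┬────┬────┐          ┃ 
        ┃   ...┃│  6 │  2 │ 11 │  8 │          ┃ 
        ┃   ...┃├────┼────┼────┼────┤          ┃ 
        ┃   ...┃│  1 │  3 │    │  5 │          ┃ 
        ┃   ...┃├────┼────┼────┼────┤          ┃ 
        ┗━━━━━━┃│ 15 │  7 │ 12 │  4 │          ┃ 
               ┃├────┼────┼────┼────┤          ┃ 
               ┗━━━━━━━━━━━━━━━━━━━━━━━━━━━━━━━┛ 
                                                 


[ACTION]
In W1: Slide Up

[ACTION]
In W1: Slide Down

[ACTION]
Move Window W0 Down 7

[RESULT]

                                                 
                                                 
                                                 
                                                 
                                                 
                                                 
                                                 
                                                 
        ┏━━━━━━━━━━━━━━━━━━━━━━━━━━━━━━━━━━━━━━┓ 
        ┃ MapNavigator                         ┃ 
        ┠──────────────────────────────────────┨ 
        ┃   ..~┏━━━━━━━━━━━━━━━━━━━━━━━━━━━━━━━┓ 
        ┃   ..~┃ SlidingPuzzle                 ┃ 
        ┃   ~.~┠───────────────────────────────┨ 
        ┃   .~.┃┌────┬────┬────┬────┐          ┃ 
        ┃   ...┃│  6 │  2 │ 11 │  8 │          ┃ 
        ┃   ...┃├────┼────┼────┼────┤          ┃ 
        ┃   ...┃│  1 │  3 │    │  5 │          ┃ 
        ┃   ...┃├────┼────┼────┼────┤          ┃ 
        ┃   ...┃│ 15 │  7 │ 12 │  4 │          ┃ 
        ┃   ...┃├────┼────┼────┼────┤          ┃ 
        ┃   ...┗━━━━━━━━━━━━━━━━━━━━━━━━━━━━━━━┛ 
        ┃   ................................   ┃ 


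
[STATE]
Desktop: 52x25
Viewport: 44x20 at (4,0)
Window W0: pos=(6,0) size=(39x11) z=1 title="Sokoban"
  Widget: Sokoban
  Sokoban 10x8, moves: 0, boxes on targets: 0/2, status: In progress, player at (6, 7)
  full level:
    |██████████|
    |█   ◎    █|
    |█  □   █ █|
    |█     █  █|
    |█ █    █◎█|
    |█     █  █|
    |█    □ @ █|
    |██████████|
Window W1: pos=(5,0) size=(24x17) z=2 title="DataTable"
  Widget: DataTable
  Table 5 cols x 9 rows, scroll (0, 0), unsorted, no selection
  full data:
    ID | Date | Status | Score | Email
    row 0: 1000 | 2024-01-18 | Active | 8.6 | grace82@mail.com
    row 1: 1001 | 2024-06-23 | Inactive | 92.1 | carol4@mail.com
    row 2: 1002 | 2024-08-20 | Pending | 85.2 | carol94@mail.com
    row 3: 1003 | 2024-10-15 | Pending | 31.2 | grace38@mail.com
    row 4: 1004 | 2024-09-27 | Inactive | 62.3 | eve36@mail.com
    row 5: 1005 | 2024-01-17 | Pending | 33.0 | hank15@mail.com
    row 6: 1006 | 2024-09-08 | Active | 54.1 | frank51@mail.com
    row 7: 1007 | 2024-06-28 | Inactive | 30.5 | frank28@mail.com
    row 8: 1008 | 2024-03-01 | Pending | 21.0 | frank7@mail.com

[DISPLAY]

 ┏━━━━━━━━━━━━━━━━━━━━━━┓━━━━━━━━━━━━━━━┓   
 ┃ DataTable            ┃               ┃   
 ┠──────────────────────┨───────────────┨   
 ┃ID  │Date      │Status┃               ┃   
 ┃────┼──────────┼──────┃               ┃   
 ┃1000│2024-01-18│Active┃               ┃   
 ┃1001│2024-06-23│Inacti┃               ┃   
 ┃1002│2024-08-20│Pendin┃               ┃   
 ┃1003│2024-10-15│Pendin┃               ┃   
 ┃1004│2024-09-27│Inacti┃               ┃   
 ┃1005│2024-01-17│Pendin┃━━━━━━━━━━━━━━━┛   
 ┃1006│2024-09-08│Active┃                   
 ┃1007│2024-06-28│Inacti┃                   
 ┃1008│2024-03-01│Pendin┃                   
 ┃                      ┃                   
 ┃                      ┃                   
 ┗━━━━━━━━━━━━━━━━━━━━━━┛                   
                                            
                                            
                                            


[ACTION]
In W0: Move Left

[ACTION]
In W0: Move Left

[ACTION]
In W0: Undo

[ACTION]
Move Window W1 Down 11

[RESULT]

  ┏━━━━━━━━━━━━━━━━━━━━━━━━━━━━━━━━━━━━━┓   
  ┃ Sokoban                             ┃   
  ┠─────────────────────────────────────┨   
  ┃██████████                           ┃   
  ┃█   ◎    █                           ┃   
  ┃█  □   █ █                           ┃   
  ┃█     █  █                           ┃   
  ┃█ █    █◎█                           ┃   
 ┏━━━━━━━━━━━━━━━━━━━━━━┓               ┃   
 ┃ DataTable            ┃               ┃   
 ┠──────────────────────┨━━━━━━━━━━━━━━━┛   
 ┃ID  │Date      │Status┃                   
 ┃────┼──────────┼──────┃                   
 ┃1000│2024-01-18│Active┃                   
 ┃1001│2024-06-23│Inacti┃                   
 ┃1002│2024-08-20│Pendin┃                   
 ┃1003│2024-10-15│Pendin┃                   
 ┃1004│2024-09-27│Inacti┃                   
 ┃1005│2024-01-17│Pendin┃                   
 ┃1006│2024-09-08│Active┃                   


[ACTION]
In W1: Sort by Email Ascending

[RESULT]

  ┏━━━━━━━━━━━━━━━━━━━━━━━━━━━━━━━━━━━━━┓   
  ┃ Sokoban                             ┃   
  ┠─────────────────────────────────────┨   
  ┃██████████                           ┃   
  ┃█   ◎    █                           ┃   
  ┃█  □   █ █                           ┃   
  ┃█     █  █                           ┃   
  ┃█ █    █◎█                           ┃   
 ┏━━━━━━━━━━━━━━━━━━━━━━┓               ┃   
 ┃ DataTable            ┃               ┃   
 ┠──────────────────────┨━━━━━━━━━━━━━━━┛   
 ┃ID  │Date      │Status┃                   
 ┃────┼──────────┼──────┃                   
 ┃1001│2024-06-23│Inacti┃                   
 ┃1002│2024-08-20│Pendin┃                   
 ┃1004│2024-09-27│Inacti┃                   
 ┃1007│2024-06-28│Inacti┃                   
 ┃1006│2024-09-08│Active┃                   
 ┃1008│2024-03-01│Pendin┃                   
 ┃1003│2024-10-15│Pendin┃                   


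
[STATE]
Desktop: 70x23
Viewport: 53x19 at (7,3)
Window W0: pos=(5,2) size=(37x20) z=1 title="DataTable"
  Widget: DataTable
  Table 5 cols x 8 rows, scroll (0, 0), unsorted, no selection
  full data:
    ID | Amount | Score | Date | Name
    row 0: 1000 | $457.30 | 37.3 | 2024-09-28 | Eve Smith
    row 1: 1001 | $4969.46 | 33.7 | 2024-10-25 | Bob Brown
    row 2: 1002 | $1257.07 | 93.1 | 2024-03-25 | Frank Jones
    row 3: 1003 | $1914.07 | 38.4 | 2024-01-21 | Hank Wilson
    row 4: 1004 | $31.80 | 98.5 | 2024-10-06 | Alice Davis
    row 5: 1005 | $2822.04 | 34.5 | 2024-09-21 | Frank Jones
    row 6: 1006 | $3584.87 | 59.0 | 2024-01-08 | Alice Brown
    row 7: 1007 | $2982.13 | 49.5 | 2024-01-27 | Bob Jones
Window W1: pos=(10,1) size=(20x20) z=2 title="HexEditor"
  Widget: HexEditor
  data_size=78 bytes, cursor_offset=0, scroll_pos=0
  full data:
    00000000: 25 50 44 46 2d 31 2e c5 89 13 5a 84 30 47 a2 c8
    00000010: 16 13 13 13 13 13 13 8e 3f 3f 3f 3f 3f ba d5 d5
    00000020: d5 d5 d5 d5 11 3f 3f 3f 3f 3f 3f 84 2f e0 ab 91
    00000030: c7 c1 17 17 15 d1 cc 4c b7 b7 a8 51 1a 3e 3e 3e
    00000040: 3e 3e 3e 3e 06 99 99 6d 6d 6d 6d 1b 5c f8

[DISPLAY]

Dat┠──────────────────┨           ┃                  
───┃00000000  25 50 44┃───────────┨                  
D  ┃00000010  16 13 13┃      │Name┃                  
───┃00000020  d5 d5 d5┃──────┼────┃                  
000┃00000030  c7 c1 17┃-09-28│Eve ┃                  
001┃00000040  3e 3e 3e┃-10-25│Bob ┃                  
002┃                  ┃-03-25│Fran┃                  
003┃                  ┃-01-21│Hank┃                  
004┃                  ┃-10-06│Alic┃                  
005┃                  ┃-09-21│Fran┃                  
006┃                  ┃-01-08│Alic┃                  
007┃                  ┃-01-27│Bob ┃                  
   ┃                  ┃           ┃                  
   ┃                  ┃           ┃                  
   ┃                  ┃           ┃                  
   ┃                  ┃           ┃                  
   ┃                  ┃           ┃                  
   ┗━━━━━━━━━━━━━━━━━━┛           ┃                  
━━━━━━━━━━━━━━━━━━━━━━━━━━━━━━━━━━┛                  


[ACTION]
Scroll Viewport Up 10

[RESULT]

                                                     
   ┏━━━━━━━━━━━━━━━━━━┓                              
━━━┃ HexEditor        ┃━━━━━━━━━━━┓                  
Dat┠──────────────────┨           ┃                  
───┃00000000  25 50 44┃───────────┨                  
D  ┃00000010  16 13 13┃      │Name┃                  
───┃00000020  d5 d5 d5┃──────┼────┃                  
000┃00000030  c7 c1 17┃-09-28│Eve ┃                  
001┃00000040  3e 3e 3e┃-10-25│Bob ┃                  
002┃                  ┃-03-25│Fran┃                  
003┃                  ┃-01-21│Hank┃                  
004┃                  ┃-10-06│Alic┃                  
005┃                  ┃-09-21│Fran┃                  
006┃                  ┃-01-08│Alic┃                  
007┃                  ┃-01-27│Bob ┃                  
   ┃                  ┃           ┃                  
   ┃                  ┃           ┃                  
   ┃                  ┃           ┃                  
   ┃                  ┃           ┃                  


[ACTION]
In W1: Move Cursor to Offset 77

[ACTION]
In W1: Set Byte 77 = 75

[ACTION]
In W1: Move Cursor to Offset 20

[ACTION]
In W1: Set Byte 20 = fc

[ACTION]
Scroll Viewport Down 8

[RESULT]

───┃00000000  25 50 44┃───────────┨                  
D  ┃00000010  16 13 13┃      │Name┃                  
───┃00000020  d5 d5 d5┃──────┼────┃                  
000┃00000030  c7 c1 17┃-09-28│Eve ┃                  
001┃00000040  3e 3e 3e┃-10-25│Bob ┃                  
002┃                  ┃-03-25│Fran┃                  
003┃                  ┃-01-21│Hank┃                  
004┃                  ┃-10-06│Alic┃                  
005┃                  ┃-09-21│Fran┃                  
006┃                  ┃-01-08│Alic┃                  
007┃                  ┃-01-27│Bob ┃                  
   ┃                  ┃           ┃                  
   ┃                  ┃           ┃                  
   ┃                  ┃           ┃                  
   ┃                  ┃           ┃                  
   ┃                  ┃           ┃                  
   ┗━━━━━━━━━━━━━━━━━━┛           ┃                  
━━━━━━━━━━━━━━━━━━━━━━━━━━━━━━━━━━┛                  
                                                     
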